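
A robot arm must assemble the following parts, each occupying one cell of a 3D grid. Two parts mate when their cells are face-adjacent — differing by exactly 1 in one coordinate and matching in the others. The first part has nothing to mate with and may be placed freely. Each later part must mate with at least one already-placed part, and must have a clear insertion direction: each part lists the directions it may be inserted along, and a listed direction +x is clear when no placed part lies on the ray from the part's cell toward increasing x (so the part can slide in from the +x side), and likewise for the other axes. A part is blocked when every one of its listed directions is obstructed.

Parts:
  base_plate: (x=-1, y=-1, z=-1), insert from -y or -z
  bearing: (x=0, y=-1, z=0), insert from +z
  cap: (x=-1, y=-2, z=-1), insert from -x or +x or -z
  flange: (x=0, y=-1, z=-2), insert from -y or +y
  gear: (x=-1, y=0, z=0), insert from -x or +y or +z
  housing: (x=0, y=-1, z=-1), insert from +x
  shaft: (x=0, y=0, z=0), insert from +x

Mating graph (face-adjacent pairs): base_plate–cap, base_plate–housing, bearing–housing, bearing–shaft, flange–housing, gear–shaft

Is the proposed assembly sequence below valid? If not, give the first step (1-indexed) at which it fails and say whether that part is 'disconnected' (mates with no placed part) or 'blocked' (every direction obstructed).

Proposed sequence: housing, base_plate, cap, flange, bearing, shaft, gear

1. housing@(0, -1, -1) [+x clear] — {housing}
2. base_plate@(-1, -1, -1) [-y clear] — {base_plate, housing}
3. cap@(-1, -2, -1) [-x clear] — {base_plate, cap, housing}
4. flange@(0, -1, -2) [-y clear] — {base_plate, cap, flange, housing}
5. bearing@(0, -1, 0) [+z clear] — {base_plate, bearing, cap, flange, housing}
6. shaft@(0, 0, 0) [+x clear] — {base_plate, bearing, cap, flange, housing, shaft}
7. gear@(-1, 0, 0) [-x clear] — {base_plate, bearing, cap, flange, gear, housing, shaft}

Valid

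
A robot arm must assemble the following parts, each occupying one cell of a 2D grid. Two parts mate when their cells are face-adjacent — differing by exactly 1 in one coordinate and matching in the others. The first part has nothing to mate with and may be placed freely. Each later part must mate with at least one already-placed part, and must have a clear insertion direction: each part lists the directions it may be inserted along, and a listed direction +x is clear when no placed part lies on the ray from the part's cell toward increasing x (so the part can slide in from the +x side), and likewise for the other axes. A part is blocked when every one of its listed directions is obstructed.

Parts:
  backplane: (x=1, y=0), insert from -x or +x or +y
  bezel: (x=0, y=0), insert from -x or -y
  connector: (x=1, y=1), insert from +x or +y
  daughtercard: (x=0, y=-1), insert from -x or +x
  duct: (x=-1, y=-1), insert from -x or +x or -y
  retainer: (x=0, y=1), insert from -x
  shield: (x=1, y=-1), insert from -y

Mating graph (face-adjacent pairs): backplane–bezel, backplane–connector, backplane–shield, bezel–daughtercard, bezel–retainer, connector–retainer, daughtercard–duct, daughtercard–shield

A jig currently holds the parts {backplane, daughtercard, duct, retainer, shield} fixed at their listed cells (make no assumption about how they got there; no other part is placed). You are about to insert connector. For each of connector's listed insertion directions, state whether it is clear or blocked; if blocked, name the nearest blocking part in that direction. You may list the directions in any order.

+x: ray from connector(1, 1) has no placed part ⇒ clear
+y: ray from connector(1, 1) has no placed part ⇒ clear

+x: clear; +y: clear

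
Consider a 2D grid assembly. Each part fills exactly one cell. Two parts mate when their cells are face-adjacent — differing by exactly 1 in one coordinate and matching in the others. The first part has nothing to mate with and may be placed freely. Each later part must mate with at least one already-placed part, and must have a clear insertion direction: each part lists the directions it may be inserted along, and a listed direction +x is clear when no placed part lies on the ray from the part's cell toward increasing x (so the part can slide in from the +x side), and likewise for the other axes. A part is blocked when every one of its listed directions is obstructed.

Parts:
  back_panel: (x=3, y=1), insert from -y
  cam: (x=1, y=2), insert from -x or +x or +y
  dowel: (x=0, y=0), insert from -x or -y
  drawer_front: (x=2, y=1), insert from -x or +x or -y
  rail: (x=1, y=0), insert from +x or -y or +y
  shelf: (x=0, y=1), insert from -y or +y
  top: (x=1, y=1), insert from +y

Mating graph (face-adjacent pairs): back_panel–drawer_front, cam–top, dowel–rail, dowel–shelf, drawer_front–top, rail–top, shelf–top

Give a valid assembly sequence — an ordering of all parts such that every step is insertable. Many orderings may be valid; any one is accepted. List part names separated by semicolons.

1. shelf@(0, 1) [-y clear] — {shelf}
2. dowel@(0, 0) [-x clear] — {dowel, shelf}
3. rail@(1, 0) [+x clear] — {dowel, rail, shelf}
4. top@(1, 1) [+y clear] — {dowel, rail, shelf, top}
5. drawer_front@(2, 1) [+x clear] — {dowel, drawer_front, rail, shelf, top}
6. cam@(1, 2) [-x clear] — {cam, dowel, drawer_front, rail, shelf, top}
7. back_panel@(3, 1) [-y clear] — {back_panel, cam, dowel, drawer_front, rail, shelf, top}

shelf; dowel; rail; top; drawer_front; cam; back_panel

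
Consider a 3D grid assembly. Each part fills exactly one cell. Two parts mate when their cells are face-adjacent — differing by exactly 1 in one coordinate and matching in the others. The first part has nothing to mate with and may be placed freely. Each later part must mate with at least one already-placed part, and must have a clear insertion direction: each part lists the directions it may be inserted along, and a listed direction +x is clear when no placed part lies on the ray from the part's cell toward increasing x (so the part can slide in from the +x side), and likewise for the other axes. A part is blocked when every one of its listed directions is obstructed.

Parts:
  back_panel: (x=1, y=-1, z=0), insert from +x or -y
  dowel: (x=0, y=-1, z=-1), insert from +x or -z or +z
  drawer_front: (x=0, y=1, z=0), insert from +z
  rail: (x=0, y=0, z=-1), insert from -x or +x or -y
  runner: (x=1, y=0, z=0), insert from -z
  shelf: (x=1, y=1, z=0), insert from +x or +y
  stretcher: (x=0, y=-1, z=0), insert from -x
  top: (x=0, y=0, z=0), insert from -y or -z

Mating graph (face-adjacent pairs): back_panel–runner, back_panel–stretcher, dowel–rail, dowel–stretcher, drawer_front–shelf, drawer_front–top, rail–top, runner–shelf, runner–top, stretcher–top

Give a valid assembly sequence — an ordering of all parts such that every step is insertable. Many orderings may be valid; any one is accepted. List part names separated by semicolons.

1. dowel@(0, -1, -1) [+x clear] — {dowel}
2. stretcher@(0, -1, 0) [-x clear] — {dowel, stretcher}
3. back_panel@(1, -1, 0) [+x clear] — {back_panel, dowel, stretcher}
4. top@(0, 0, 0) [-z clear] — {back_panel, dowel, stretcher, top}
5. drawer_front@(0, 1, 0) [+z clear] — {back_panel, dowel, drawer_front, stretcher, top}
6. shelf@(1, 1, 0) [+x clear] — {back_panel, dowel, drawer_front, shelf, stretcher, top}
7. rail@(0, 0, -1) [-x clear] — {back_panel, dowel, drawer_front, rail, shelf, stretcher, top}
8. runner@(1, 0, 0) [-z clear] — {back_panel, dowel, drawer_front, rail, runner, shelf, stretcher, top}

dowel; stretcher; back_panel; top; drawer_front; shelf; rail; runner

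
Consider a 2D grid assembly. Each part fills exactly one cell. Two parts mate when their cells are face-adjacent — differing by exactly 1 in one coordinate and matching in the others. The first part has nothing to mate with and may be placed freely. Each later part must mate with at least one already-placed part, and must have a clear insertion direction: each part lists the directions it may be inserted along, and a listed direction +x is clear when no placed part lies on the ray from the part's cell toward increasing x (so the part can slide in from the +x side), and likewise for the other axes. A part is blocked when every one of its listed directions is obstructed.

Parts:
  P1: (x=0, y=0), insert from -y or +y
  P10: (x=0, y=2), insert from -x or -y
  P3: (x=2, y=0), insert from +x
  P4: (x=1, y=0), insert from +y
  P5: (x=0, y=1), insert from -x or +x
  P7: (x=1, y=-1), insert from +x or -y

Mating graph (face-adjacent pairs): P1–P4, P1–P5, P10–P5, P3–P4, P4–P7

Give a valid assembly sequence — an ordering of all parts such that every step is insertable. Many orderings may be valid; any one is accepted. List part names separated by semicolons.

1. P5@(0, 1) [-x clear] — {P5}
2. P1@(0, 0) [-y clear] — {P1, P5}
3. P4@(1, 0) [+y clear] — {P1, P4, P5}
4. P3@(2, 0) [+x clear] — {P1, P3, P4, P5}
5. P10@(0, 2) [-x clear] — {P1, P10, P3, P4, P5}
6. P7@(1, -1) [+x clear] — {P1, P10, P3, P4, P5, P7}

P5; P1; P4; P3; P10; P7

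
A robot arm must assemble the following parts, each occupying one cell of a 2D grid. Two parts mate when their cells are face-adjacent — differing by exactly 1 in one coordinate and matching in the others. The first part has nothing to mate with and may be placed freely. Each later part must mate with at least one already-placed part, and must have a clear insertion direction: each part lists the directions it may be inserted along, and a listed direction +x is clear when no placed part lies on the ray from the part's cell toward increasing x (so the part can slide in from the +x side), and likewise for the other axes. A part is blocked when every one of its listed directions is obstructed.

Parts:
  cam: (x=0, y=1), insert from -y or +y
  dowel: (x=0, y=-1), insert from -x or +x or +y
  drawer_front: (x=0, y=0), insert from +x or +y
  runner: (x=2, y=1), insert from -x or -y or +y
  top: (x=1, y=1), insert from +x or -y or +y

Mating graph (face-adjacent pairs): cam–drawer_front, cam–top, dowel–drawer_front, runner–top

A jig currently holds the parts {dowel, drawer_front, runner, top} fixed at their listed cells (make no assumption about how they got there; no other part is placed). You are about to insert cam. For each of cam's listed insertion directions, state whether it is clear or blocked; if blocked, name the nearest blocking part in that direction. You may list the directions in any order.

-y: nearest on ray is drawer_front@(0, 0) ⇒ blocked
+y: ray from cam(0, 1) has no placed part ⇒ clear

+y: clear; -y: blocked by drawer_front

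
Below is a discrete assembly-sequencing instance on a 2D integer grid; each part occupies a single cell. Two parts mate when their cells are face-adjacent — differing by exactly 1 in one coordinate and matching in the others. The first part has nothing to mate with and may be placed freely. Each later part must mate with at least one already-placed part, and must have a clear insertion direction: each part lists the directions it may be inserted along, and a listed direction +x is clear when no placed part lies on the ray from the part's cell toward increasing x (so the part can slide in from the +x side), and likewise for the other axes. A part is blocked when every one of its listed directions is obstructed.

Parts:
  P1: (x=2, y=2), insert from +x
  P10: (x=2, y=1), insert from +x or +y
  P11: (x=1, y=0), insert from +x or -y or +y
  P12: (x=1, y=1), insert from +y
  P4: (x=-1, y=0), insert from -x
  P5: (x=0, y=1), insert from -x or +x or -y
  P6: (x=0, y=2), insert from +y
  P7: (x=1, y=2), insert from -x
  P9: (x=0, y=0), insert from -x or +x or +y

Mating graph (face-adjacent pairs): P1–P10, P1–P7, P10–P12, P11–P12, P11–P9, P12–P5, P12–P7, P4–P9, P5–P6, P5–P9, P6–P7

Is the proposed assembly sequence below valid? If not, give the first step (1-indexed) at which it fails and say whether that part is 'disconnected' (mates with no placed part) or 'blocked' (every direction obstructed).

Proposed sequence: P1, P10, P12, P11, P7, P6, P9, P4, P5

1. P1@(2, 2) [+x clear] — {P1}
2. P10@(2, 1) [+x clear] — {P1, P10}
3. P12@(1, 1) [+y clear] — {P1, P10, P12}
4. P11@(1, 0) [+x clear] — {P1, P10, P11, P12}
5. P7@(1, 2) [-x clear] — {P1, P10, P11, P12, P7}
6. P6@(0, 2) [+y clear] — {P1, P10, P11, P12, P6, P7}
7. P9@(0, 0) [-x clear] — {P1, P10, P11, P12, P6, P7, P9}
8. P4@(-1, 0) [-x clear] — {P1, P10, P11, P12, P4, P6, P7, P9}
9. P5@(0, 1) [-x clear] — {P1, P10, P11, P12, P4, P5, P6, P7, P9}

Valid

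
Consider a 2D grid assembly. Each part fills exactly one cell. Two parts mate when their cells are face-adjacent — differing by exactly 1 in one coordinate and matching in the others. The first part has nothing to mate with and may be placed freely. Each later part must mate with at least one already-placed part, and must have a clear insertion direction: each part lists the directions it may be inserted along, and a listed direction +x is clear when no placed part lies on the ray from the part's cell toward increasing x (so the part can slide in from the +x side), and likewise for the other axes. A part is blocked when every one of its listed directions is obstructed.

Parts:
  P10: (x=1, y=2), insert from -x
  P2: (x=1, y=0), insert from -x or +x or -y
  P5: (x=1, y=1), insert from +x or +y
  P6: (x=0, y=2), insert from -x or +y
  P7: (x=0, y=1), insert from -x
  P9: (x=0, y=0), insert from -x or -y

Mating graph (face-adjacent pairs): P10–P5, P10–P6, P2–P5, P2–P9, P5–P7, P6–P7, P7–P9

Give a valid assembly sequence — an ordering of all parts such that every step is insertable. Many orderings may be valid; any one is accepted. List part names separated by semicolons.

1. P9@(0, 0) [-x clear] — {P9}
2. P2@(1, 0) [+x clear] — {P2, P9}
3. P5@(1, 1) [+x clear] — {P2, P5, P9}
4. P7@(0, 1) [-x clear] — {P2, P5, P7, P9}
5. P10@(1, 2) [-x clear] — {P10, P2, P5, P7, P9}
6. P6@(0, 2) [-x clear] — {P10, P2, P5, P6, P7, P9}

P9; P2; P5; P7; P10; P6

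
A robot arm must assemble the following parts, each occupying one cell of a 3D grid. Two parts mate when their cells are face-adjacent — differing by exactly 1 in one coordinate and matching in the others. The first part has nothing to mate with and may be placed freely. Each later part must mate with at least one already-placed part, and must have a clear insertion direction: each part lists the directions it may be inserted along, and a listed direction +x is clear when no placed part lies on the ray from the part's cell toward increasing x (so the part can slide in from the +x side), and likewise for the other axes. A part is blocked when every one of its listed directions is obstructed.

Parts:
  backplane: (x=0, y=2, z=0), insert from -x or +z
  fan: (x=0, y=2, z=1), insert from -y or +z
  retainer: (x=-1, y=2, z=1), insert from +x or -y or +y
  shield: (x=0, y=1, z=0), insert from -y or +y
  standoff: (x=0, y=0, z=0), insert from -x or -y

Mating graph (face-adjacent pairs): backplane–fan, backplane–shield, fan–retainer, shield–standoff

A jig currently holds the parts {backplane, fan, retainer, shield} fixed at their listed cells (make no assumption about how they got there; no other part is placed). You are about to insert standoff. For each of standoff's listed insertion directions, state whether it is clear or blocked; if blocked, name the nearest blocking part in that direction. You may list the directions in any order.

-x: clear; -y: clear

-x: ray from standoff(0, 0, 0) has no placed part ⇒ clear
-y: ray from standoff(0, 0, 0) has no placed part ⇒ clear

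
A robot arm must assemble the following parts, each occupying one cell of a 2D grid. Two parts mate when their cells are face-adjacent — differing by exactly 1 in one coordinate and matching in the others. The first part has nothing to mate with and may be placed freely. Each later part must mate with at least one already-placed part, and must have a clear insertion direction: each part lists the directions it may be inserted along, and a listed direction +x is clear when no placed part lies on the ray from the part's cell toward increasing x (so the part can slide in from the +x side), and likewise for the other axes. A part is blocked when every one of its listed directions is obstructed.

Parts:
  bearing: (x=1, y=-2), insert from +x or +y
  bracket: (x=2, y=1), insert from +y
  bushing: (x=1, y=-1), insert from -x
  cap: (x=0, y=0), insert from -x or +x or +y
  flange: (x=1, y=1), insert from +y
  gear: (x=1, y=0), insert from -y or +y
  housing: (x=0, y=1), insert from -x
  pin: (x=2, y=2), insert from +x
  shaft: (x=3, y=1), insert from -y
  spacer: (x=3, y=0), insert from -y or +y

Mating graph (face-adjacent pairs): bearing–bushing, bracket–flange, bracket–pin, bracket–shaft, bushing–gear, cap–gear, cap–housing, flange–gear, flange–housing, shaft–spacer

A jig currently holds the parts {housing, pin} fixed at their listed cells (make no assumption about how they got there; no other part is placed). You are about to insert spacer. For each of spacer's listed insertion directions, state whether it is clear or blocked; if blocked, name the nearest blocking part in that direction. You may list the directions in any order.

+y: clear; -y: clear

-y: ray from spacer(3, 0) has no placed part ⇒ clear
+y: ray from spacer(3, 0) has no placed part ⇒ clear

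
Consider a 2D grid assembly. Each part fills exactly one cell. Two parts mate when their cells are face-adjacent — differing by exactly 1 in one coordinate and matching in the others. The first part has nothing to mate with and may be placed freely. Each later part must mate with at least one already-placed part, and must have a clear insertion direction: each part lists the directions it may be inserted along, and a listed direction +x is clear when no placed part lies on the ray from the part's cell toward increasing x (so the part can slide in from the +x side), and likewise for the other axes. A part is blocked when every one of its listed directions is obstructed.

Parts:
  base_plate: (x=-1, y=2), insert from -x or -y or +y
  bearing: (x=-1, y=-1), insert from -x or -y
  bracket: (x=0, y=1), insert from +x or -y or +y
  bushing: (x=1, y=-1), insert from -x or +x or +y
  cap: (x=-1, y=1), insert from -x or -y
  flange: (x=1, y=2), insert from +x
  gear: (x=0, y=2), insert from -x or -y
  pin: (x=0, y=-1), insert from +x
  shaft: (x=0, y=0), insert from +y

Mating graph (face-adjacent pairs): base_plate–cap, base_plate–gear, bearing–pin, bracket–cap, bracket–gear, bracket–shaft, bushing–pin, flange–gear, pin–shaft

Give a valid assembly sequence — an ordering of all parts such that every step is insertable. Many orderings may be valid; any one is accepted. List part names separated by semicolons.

shaft; bracket; cap; pin; bushing; bearing; gear; base_plate; flange

1. shaft@(0, 0) [+y clear] — {shaft}
2. bracket@(0, 1) [+x clear] — {bracket, shaft}
3. cap@(-1, 1) [-x clear] — {bracket, cap, shaft}
4. pin@(0, -1) [+x clear] — {bracket, cap, pin, shaft}
5. bushing@(1, -1) [+x clear] — {bracket, bushing, cap, pin, shaft}
6. bearing@(-1, -1) [-x clear] — {bearing, bracket, bushing, cap, pin, shaft}
7. gear@(0, 2) [-x clear] — {bearing, bracket, bushing, cap, gear, pin, shaft}
8. base_plate@(-1, 2) [-x clear] — {base_plate, bearing, bracket, bushing, cap, gear, pin, shaft}
9. flange@(1, 2) [+x clear] — {base_plate, bearing, bracket, bushing, cap, flange, gear, pin, shaft}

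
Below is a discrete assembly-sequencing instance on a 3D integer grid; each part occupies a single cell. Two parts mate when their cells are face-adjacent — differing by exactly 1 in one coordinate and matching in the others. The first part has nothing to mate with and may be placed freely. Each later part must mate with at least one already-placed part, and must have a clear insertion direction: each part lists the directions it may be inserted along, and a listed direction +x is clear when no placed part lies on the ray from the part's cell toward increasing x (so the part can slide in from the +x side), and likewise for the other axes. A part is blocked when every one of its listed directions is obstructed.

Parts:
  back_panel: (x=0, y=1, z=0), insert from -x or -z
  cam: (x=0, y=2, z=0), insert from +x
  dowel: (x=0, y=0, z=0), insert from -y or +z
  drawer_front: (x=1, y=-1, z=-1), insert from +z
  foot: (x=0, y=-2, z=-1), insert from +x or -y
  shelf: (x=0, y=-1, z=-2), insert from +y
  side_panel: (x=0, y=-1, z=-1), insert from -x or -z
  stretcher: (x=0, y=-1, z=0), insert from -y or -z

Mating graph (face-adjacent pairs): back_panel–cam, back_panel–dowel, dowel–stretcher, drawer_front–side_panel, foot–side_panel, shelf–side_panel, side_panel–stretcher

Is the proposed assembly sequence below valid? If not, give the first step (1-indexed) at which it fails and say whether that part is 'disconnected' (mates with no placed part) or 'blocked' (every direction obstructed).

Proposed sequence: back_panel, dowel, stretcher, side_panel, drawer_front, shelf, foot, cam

1. back_panel@(0, 1, 0) [-x clear] — {back_panel}
2. dowel@(0, 0, 0) [-y clear] — {back_panel, dowel}
3. stretcher@(0, -1, 0) [-y clear] — {back_panel, dowel, stretcher}
4. side_panel@(0, -1, -1) [-x clear] — {back_panel, dowel, side_panel, stretcher}
5. drawer_front@(1, -1, -1) [+z clear] — {back_panel, dowel, drawer_front, side_panel, stretcher}
6. shelf@(0, -1, -2) [+y clear] — {back_panel, dowel, drawer_front, shelf, side_panel, stretcher}
7. foot@(0, -2, -1) [+x clear] — {back_panel, dowel, drawer_front, foot, shelf, side_panel, stretcher}
8. cam@(0, 2, 0) [+x clear] — {back_panel, cam, dowel, drawer_front, foot, shelf, side_panel, stretcher}

Valid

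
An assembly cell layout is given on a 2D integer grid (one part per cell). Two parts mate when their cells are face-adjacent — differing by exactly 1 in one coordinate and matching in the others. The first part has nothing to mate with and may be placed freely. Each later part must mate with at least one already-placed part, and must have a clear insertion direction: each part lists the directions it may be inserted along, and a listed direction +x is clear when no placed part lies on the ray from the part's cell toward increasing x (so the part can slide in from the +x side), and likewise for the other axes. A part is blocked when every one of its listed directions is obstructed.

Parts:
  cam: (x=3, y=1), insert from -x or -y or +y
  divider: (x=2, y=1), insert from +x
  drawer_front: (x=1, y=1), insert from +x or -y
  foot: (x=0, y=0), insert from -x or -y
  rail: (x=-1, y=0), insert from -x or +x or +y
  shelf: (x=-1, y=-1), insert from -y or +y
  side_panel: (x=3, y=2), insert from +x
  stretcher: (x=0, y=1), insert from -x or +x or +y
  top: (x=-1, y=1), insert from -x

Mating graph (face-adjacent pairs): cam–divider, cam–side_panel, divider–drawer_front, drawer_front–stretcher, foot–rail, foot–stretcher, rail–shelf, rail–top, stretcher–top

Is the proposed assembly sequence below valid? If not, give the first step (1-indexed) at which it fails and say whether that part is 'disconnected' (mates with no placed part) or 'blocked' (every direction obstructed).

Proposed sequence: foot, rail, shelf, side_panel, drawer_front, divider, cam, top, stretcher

Invalid at step 4 (disconnected)

1. foot@(0, 0) [-x clear] — {foot}
2. rail@(-1, 0) [-x clear] — {foot, rail}
3. shelf@(-1, -1) [-y clear] — {foot, rail, shelf}
4. side_panel@(3, 2) — no placed neighbour ⇒ disconnected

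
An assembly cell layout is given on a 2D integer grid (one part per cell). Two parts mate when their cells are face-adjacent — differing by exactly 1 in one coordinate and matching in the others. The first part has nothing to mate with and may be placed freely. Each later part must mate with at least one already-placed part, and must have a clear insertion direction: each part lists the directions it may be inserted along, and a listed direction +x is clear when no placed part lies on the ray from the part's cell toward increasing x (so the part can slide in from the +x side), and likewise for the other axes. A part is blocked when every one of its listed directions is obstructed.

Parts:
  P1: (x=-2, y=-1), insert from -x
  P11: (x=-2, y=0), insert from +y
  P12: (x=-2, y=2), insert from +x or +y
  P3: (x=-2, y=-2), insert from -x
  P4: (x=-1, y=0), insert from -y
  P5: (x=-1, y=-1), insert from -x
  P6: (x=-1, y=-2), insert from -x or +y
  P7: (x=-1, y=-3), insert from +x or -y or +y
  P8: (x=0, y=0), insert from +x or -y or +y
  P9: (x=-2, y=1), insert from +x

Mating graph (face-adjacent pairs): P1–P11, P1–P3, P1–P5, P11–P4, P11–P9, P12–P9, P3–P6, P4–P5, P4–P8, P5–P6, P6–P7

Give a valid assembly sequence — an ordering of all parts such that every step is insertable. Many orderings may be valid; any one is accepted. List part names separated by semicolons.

P11; P4; P8; P5; P1; P6; P7; P3; P9; P12

1. P11@(-2, 0) [+y clear] — {P11}
2. P4@(-1, 0) [-y clear] — {P11, P4}
3. P8@(0, 0) [+x clear] — {P11, P4, P8}
4. P5@(-1, -1) [-x clear] — {P11, P4, P5, P8}
5. P1@(-2, -1) [-x clear] — {P1, P11, P4, P5, P8}
6. P6@(-1, -2) [-x clear] — {P1, P11, P4, P5, P6, P8}
7. P7@(-1, -3) [+x clear] — {P1, P11, P4, P5, P6, P7, P8}
8. P3@(-2, -2) [-x clear] — {P1, P11, P3, P4, P5, P6, P7, P8}
9. P9@(-2, 1) [+x clear] — {P1, P11, P3, P4, P5, P6, P7, P8, P9}
10. P12@(-2, 2) [+x clear] — {P1, P11, P12, P3, P4, P5, P6, P7, P8, P9}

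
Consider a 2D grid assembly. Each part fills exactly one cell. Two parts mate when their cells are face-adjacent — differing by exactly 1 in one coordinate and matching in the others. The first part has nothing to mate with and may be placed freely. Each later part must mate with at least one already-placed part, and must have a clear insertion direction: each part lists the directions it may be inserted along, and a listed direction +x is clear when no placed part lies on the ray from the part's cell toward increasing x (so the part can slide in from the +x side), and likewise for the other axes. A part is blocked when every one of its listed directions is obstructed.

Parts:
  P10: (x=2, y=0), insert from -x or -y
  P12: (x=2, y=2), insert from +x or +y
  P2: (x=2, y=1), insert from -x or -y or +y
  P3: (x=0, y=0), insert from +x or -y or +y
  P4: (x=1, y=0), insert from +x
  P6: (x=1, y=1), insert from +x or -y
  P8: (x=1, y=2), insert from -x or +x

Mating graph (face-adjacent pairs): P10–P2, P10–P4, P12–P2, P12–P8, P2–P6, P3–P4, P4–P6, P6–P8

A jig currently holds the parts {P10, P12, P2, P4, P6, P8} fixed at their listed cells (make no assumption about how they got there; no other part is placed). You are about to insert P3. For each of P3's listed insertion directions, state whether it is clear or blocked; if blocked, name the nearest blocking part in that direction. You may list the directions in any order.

+x: blocked by P4; +y: clear; -y: clear

+x: nearest on ray is P4@(1, 0) ⇒ blocked
-y: ray from P3(0, 0) has no placed part ⇒ clear
+y: ray from P3(0, 0) has no placed part ⇒ clear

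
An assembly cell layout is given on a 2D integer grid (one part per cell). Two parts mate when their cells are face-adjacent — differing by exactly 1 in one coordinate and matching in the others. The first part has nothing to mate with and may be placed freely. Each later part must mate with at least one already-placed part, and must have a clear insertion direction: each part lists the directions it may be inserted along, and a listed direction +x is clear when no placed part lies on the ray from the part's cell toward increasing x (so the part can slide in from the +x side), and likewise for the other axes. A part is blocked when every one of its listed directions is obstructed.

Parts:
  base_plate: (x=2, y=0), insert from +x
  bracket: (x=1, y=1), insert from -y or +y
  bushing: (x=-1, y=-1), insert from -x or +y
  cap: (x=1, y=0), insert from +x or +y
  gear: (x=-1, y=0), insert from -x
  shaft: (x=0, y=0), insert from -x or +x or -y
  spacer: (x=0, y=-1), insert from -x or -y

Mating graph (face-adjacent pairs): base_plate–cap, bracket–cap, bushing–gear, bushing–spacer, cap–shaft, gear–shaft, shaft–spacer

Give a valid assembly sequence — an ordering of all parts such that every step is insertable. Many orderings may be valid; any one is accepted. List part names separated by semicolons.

bracket; cap; shaft; spacer; gear; base_plate; bushing

1. bracket@(1, 1) [-y clear] — {bracket}
2. cap@(1, 0) [+x clear] — {bracket, cap}
3. shaft@(0, 0) [-x clear] — {bracket, cap, shaft}
4. spacer@(0, -1) [-x clear] — {bracket, cap, shaft, spacer}
5. gear@(-1, 0) [-x clear] — {bracket, cap, gear, shaft, spacer}
6. base_plate@(2, 0) [+x clear] — {base_plate, bracket, cap, gear, shaft, spacer}
7. bushing@(-1, -1) [-x clear] — {base_plate, bracket, bushing, cap, gear, shaft, spacer}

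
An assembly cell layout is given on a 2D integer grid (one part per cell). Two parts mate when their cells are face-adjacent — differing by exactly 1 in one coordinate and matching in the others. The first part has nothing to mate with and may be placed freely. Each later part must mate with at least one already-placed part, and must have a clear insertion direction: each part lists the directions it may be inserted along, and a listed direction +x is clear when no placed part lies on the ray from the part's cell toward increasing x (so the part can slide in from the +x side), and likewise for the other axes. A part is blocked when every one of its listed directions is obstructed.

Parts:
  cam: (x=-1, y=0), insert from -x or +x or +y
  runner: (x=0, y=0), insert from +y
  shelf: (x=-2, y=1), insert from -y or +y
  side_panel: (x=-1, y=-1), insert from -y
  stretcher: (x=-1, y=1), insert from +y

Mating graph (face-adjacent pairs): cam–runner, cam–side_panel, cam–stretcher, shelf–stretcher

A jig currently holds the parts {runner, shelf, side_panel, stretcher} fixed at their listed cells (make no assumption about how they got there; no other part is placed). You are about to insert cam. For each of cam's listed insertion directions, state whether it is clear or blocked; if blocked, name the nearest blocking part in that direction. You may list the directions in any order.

+x: blocked by runner; +y: blocked by stretcher; -x: clear

-x: ray from cam(-1, 0) has no placed part ⇒ clear
+x: nearest on ray is runner@(0, 0) ⇒ blocked
+y: nearest on ray is stretcher@(-1, 1) ⇒ blocked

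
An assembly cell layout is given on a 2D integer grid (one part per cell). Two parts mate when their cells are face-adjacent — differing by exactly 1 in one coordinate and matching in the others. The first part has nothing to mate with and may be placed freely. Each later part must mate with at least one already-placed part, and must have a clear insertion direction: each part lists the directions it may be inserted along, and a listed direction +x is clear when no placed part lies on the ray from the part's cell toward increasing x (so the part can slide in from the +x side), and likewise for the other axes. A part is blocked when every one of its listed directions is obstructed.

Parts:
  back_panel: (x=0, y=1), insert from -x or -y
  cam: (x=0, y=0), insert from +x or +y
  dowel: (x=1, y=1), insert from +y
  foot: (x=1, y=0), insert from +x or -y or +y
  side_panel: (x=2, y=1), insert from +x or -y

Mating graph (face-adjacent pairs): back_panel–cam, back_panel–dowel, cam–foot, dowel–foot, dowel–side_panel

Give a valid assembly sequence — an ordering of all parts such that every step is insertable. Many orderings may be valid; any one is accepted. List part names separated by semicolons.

1. back_panel@(0, 1) [-x clear] — {back_panel}
2. dowel@(1, 1) [+y clear] — {back_panel, dowel}
3. side_panel@(2, 1) [+x clear] — {back_panel, dowel, side_panel}
4. cam@(0, 0) [+x clear] — {back_panel, cam, dowel, side_panel}
5. foot@(1, 0) [+x clear] — {back_panel, cam, dowel, foot, side_panel}

back_panel; dowel; side_panel; cam; foot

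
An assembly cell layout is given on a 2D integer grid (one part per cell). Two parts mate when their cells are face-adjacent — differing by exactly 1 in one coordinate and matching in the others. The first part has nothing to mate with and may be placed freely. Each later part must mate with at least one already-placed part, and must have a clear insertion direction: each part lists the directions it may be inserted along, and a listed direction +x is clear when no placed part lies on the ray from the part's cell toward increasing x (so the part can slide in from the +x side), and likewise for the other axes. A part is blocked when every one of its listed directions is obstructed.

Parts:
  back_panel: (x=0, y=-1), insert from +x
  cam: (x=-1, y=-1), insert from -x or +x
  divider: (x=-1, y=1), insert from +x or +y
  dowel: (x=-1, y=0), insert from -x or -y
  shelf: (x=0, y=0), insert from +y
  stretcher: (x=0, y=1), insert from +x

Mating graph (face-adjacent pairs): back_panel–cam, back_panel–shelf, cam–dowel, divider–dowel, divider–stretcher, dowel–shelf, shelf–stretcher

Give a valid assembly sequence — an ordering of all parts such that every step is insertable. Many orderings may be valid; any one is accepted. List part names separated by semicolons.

dowel; cam; shelf; divider; back_panel; stretcher

1. dowel@(-1, 0) [-x clear] — {dowel}
2. cam@(-1, -1) [-x clear] — {cam, dowel}
3. shelf@(0, 0) [+y clear] — {cam, dowel, shelf}
4. divider@(-1, 1) [+x clear] — {cam, divider, dowel, shelf}
5. back_panel@(0, -1) [+x clear] — {back_panel, cam, divider, dowel, shelf}
6. stretcher@(0, 1) [+x clear] — {back_panel, cam, divider, dowel, shelf, stretcher}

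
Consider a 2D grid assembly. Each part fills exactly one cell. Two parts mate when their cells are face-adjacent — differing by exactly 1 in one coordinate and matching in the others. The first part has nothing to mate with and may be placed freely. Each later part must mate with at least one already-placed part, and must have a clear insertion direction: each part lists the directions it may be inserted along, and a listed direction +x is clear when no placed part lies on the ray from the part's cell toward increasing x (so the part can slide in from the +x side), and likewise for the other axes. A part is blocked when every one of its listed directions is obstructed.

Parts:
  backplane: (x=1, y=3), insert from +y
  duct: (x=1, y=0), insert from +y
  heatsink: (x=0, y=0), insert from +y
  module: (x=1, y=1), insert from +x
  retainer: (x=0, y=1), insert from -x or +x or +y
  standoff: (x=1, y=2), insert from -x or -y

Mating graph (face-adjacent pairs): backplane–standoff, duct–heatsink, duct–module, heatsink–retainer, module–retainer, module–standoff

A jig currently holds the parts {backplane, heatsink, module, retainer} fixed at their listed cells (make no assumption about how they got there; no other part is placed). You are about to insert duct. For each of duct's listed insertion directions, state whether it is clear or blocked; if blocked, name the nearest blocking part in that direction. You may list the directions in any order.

+y: nearest on ray is module@(1, 1) ⇒ blocked

+y: blocked by module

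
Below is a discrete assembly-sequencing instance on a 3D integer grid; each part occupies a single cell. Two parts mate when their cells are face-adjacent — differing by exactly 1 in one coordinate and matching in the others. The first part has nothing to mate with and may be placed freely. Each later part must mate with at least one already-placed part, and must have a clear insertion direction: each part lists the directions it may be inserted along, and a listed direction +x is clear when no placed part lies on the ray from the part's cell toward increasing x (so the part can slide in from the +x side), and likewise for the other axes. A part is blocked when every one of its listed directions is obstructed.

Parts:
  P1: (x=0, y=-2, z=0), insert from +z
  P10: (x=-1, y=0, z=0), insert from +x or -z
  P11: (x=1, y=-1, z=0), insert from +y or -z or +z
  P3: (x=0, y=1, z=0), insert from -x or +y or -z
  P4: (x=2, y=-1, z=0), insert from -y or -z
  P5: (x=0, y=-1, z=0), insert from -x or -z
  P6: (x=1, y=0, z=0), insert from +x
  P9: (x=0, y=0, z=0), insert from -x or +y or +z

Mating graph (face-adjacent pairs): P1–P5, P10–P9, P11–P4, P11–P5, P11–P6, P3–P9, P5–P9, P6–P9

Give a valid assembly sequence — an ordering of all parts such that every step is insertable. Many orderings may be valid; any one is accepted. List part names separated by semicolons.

P1; P5; P9; P3; P10; P11; P4; P6

1. P1@(0, -2, 0) [+z clear] — {P1}
2. P5@(0, -1, 0) [-x clear] — {P1, P5}
3. P9@(0, 0, 0) [-x clear] — {P1, P5, P9}
4. P3@(0, 1, 0) [-x clear] — {P1, P3, P5, P9}
5. P10@(-1, 0, 0) [-z clear] — {P1, P10, P3, P5, P9}
6. P11@(1, -1, 0) [+y clear] — {P1, P10, P11, P3, P5, P9}
7. P4@(2, -1, 0) [-y clear] — {P1, P10, P11, P3, P4, P5, P9}
8. P6@(1, 0, 0) [+x clear] — {P1, P10, P11, P3, P4, P5, P6, P9}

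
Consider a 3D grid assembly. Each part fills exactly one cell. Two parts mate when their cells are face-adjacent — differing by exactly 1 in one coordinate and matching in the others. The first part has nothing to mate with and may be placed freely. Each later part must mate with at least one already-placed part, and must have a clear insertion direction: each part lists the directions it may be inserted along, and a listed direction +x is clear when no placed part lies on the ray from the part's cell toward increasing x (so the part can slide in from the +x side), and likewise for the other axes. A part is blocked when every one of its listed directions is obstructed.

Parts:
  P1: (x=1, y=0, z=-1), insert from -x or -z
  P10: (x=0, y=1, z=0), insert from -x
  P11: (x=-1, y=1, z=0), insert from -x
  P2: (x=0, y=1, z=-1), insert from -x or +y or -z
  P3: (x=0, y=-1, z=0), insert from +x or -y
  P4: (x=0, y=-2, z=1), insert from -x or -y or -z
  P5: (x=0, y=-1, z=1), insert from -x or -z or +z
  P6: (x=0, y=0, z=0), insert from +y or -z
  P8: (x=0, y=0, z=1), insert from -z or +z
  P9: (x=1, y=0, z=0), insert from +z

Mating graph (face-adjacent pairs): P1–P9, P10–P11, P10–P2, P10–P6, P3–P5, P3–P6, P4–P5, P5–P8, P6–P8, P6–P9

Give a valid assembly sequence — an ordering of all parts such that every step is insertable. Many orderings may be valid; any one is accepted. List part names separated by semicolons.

1. P2@(0, 1, -1) [-x clear] — {P2}
2. P10@(0, 1, 0) [-x clear] — {P10, P2}
3. P6@(0, 0, 0) [-z clear] — {P10, P2, P6}
4. P11@(-1, 1, 0) [-x clear] — {P10, P11, P2, P6}
5. P3@(0, -1, 0) [+x clear] — {P10, P11, P2, P3, P6}
6. P5@(0, -1, 1) [-x clear] — {P10, P11, P2, P3, P5, P6}
7. P4@(0, -2, 1) [-x clear] — {P10, P11, P2, P3, P4, P5, P6}
8. P9@(1, 0, 0) [+z clear] — {P10, P11, P2, P3, P4, P5, P6, P9}
9. P1@(1, 0, -1) [-x clear] — {P1, P10, P11, P2, P3, P4, P5, P6, P9}
10. P8@(0, 0, 1) [+z clear] — {P1, P10, P11, P2, P3, P4, P5, P6, P8, P9}

P2; P10; P6; P11; P3; P5; P4; P9; P1; P8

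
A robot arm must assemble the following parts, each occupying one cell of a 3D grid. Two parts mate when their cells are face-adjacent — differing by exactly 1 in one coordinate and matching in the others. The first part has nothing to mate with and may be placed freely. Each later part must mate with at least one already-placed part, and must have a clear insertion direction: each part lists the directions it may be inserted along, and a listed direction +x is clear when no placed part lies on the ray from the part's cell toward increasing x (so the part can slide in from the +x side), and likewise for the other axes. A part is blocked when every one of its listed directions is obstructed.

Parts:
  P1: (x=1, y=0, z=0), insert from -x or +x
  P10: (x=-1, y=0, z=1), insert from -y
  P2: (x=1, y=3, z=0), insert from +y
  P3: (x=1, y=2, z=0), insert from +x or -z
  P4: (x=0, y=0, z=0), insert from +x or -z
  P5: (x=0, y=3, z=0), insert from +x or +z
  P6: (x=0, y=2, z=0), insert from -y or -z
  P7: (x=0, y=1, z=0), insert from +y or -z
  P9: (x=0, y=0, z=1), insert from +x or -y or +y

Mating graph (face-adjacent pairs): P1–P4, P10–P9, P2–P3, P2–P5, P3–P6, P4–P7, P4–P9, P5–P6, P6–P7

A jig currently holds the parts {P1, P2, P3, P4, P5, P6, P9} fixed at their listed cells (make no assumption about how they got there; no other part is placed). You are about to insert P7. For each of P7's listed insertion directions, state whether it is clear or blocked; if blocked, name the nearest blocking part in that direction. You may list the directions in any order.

+y: nearest on ray is P6@(0, 2, 0) ⇒ blocked
-z: ray from P7(0, 1, 0) has no placed part ⇒ clear

+y: blocked by P6; -z: clear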